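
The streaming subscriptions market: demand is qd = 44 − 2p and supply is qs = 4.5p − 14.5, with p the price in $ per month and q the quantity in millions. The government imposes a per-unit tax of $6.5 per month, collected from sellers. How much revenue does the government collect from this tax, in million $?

Tax revenue = $110.5 million.

Without the tax, 44 − 2p = 4.5p − 14.5 gives 6.5p = 58.5, so p* = $9 and q* = 26.
With the tax collected from sellers, supply shifts: qs = 4.5(p − 6.5) − 14.5.
Solving gives q = 17 with buyers paying $13.5 and sellers receiving $7 (the $6.5 wedge).
Revenue = t · Q = 6.5 · 17 = $110.5.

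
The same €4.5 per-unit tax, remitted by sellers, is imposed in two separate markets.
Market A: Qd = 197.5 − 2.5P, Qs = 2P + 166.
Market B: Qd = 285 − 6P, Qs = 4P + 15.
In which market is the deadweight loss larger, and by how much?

Market A: pre-tax P* = €7, Q* = 180; post-tax Q = 175; deadweight loss = €11.25.
Market B: pre-tax P* = €27, Q* = 123; post-tax Q = 112.2; deadweight loss = €24.3.
Difference: €11.25 vs €24.3 → market B is larger by €13.05.

Market B, by €13.05.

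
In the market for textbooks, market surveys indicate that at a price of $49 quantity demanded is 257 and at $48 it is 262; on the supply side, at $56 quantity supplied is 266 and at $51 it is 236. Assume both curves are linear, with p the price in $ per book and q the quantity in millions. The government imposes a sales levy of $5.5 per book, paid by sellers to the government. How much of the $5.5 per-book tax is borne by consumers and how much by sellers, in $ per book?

Demand slope: (262 − 257)/(48 − 49) = -5, so qd = 502 − 5p.
Supply slope: (236 − 266)/(51 − 56) = 6, so qs = 6p − 70.
Before the tax: set 502 − 5p = 6p − 70 → p* = $52, q* = 242.
With the tax collected from sellers, supply shifts: qs = 6(p − 5.5) − 70.
New equilibrium: consumers pay $55, sellers receive $49.5, q = 227. (Wedge: pb − ps = 5.5.)
Burden on consumers: $3; on sellers: $2.5. (They sum to $5.5.)

Consumers bear $3 per book; sellers bear $2.5 per book.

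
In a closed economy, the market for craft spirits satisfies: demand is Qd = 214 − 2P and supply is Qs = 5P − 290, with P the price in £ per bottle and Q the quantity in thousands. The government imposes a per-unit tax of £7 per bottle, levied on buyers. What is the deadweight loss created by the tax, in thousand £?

Before the tax: set 214 − 2P = 5P − 290 → P* = £72, Q* = 70.
With the tax collected from buyers, demand (in seller-price terms) shifts: Qd = 214 − 2(P + 7).
New equilibrium: buyers pay £77, suppliers receive £70, Q = 60. (Wedge: Pb − Ps = 7.)
Quantity falls by |ΔQ| = |70 − 60| = 10.
DWL = ½ · t · |ΔQ| = ½ · 7 · 10 = £35.

Deadweight loss = £35 thousand.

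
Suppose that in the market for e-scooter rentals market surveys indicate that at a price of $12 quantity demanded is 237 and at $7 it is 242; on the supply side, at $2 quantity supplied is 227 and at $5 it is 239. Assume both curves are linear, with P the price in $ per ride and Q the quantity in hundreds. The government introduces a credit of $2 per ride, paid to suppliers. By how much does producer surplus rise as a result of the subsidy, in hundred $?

Demand slope: (242 − 237)/(7 − 12) = -1, so Qd = 249 − P.
Supply slope: (239 − 227)/(5 − 2) = 4, so Qs = 4P + 219.
Without the subsidy, 249 − P = 4P + 219 gives 5P = 30, so P* = $6 and Q* = 243.
With a per-unit subsidy paid to suppliers, each receives P + 2 per unit sold, so supply becomes Qs = 4(P + 2) + 219.
Solving gives Q = 244.6 with consumers paying $4.4 and suppliers receiving $6.4 (the $2 wedge).
ΔPS is the trapezoid between Q = 244.6 and Q = 243 of height $0.4: ½ · (243 + 244.6) · 0.4 = $97.52.

Producer surplus rises by $97.52 hundred.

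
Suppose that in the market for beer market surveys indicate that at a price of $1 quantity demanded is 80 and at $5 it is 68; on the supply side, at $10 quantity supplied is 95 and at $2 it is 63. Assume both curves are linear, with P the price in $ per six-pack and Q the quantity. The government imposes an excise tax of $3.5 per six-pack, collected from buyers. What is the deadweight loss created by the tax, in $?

Deadweight loss = $10.5.

Demand slope: (68 − 80)/(5 − 1) = -3, so Qd = 83 − 3P.
Supply slope: (63 − 95)/(2 − 10) = 4, so Qs = 4P + 55.
Without the tax, 83 − 3P = 4P + 55 gives 7P = 28, so P* = $4 and Q* = 71.
With the tax collected from buyers, demand (in seller-price terms) shifts: Qd = 83 − 3(P + 3.5).
Solving gives Q = 65 with buyers paying $6 and sellers receiving $2.5 (the $3.5 wedge).
Quantity falls by |ΔQ| = |71 − 65| = 6.
DWL = ½ · t · |ΔQ| = ½ · 3.5 · 6 = $10.5.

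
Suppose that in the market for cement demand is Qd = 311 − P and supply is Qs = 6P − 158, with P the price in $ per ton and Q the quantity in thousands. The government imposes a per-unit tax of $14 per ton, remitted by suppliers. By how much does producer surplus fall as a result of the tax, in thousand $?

Without the tax, 311 − P = 6P − 158 gives 7P = 469, so P* = $67 and Q* = 244.
With the tax collected from suppliers, supply shifts: Qs = 6(P − 14) − 158.
New equilibrium: consumers pay $79, suppliers receive $65, Q = 232. (Wedge: Pb − Ps = 14.)
ΔPS is the trapezoid between Q = 232 and Q = 244 of height $2: ½ · (244 + 232) · 2 = $476.

Producer surplus falls by $476 thousand.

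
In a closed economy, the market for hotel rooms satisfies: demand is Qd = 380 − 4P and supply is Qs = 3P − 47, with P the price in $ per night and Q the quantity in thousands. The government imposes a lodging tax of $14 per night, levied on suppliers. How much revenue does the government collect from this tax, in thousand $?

Tax revenue = $1568 thousand.

Without the tax, 380 − 4P = 3P − 47 gives 7P = 427, so P* = $61 and Q* = 136.
With the tax collected from suppliers, supply shifts: Qs = 3(P − 14) − 47.
New equilibrium: consumers pay $67, suppliers receive $53, Q = 112. (Wedge: Pb − Ps = 14.)
Revenue = t · Q = 14 · 112 = $1568.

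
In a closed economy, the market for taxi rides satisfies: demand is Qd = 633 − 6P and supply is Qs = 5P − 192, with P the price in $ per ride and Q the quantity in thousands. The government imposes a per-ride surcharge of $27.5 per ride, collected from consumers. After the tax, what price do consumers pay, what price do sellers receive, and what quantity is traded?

Consumers pay $87.5; sellers receive $60; quantity = 108.

Before the tax: set 633 − 6P = 5P − 192 → P* = $75, Q* = 183.
With the tax collected from consumers, demand (in seller-price terms) shifts: Qd = 633 − 6(P + 27.5).
Solving gives Q = 108 with consumers paying $87.5 and sellers receiving $60 (the $27.5 wedge).
The less price-elastic side of the market bears the larger share of a per-unit tax.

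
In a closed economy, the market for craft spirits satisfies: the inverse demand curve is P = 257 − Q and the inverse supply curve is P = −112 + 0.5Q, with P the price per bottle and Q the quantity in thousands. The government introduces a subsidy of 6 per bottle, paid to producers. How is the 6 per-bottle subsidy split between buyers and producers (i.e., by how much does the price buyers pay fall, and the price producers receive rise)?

Rewrite in direct form: Qd = 257 − P and Qs = 2P + 224.
Without the subsidy, 257 − P = 2P + 224 gives 3P = 33, so P* = 11 and Q* = 246.
With a per-unit subsidy paid to producers, each receives P + 6 per unit sold, so supply becomes Qs = 2(P + 6) + 224.
Solving gives Q = 250 with buyers paying 7 and producers receiving 13 (the 6 wedge).
Gain to buyers: 4; to producers: 2. (They sum to 6.)

Buyers gain 4 per bottle; producers gain 2 per bottle.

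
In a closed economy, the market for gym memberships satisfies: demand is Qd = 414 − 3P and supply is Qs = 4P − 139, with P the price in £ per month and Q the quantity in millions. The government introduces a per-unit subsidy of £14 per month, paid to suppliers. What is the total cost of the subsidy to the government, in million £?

Government outlay = £2814 million.

Before the subsidy: set 414 − 3P = 4P − 139 → P* = £79, Q* = 177.
With a per-unit subsidy paid to suppliers, each receives P + 14 per unit sold, so supply becomes Qs = 4(P + 14) − 139.
Solving gives Q = 201 with consumers paying £71 and suppliers receiving £85 (the £14 wedge).
Outlay = t · Q = 14 · 201 = £2814.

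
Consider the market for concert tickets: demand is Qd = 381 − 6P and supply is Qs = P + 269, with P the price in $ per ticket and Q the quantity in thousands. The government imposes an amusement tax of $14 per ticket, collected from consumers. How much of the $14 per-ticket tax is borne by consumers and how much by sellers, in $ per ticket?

Without the tax, 381 − 6P = P + 269 gives 7P = 112, so P* = $16 and Q* = 285.
With the tax collected from consumers, demand (in seller-price terms) shifts: Qd = 381 − 6(P + 14).
Solving gives Q = 273 with consumers paying $18 and sellers receiving $4 (the $14 wedge).
Burden on consumers: $2; on sellers: $12. (They sum to $14.)
The less price-elastic side of the market bears the larger share of a per-unit tax.

Consumers bear $2 per ticket; sellers bear $12 per ticket.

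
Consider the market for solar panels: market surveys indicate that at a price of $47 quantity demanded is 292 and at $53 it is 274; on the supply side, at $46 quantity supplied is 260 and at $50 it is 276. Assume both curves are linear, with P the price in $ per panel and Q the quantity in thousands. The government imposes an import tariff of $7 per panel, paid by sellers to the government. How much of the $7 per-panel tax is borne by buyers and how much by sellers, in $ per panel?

Demand slope: (274 − 292)/(53 − 47) = -3, so Qd = 433 − 3P.
Supply slope: (276 − 260)/(50 − 46) = 4, so Qs = 4P + 76.
Without the tax, 433 − 3P = 4P + 76 gives 7P = 357, so P* = $51 and Q* = 280.
With the tax collected from sellers, supply shifts: Qs = 4(P − 7) + 76.
New equilibrium: buyers pay $55, sellers receive $48, Q = 268. (Wedge: Pb − Ps = 7.)
Burden on buyers: $4; on sellers: $3. (They sum to $7.)
The less price-elastic side of the market bears the larger share of a per-unit tax.

Buyers bear $4 per panel; sellers bear $3 per panel.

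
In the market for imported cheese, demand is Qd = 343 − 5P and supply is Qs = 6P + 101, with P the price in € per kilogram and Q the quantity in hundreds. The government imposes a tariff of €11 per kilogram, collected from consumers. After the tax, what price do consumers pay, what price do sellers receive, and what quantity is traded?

Before the tax: set 343 − 5P = 6P + 101 → P* = €22, Q* = 233.
With the tax collected from consumers, demand (in seller-price terms) shifts: Qd = 343 − 5(P + 11).
Solving gives Q = 203 with consumers paying €28 and sellers receiving €17 (the €11 wedge).

Consumers pay €28; sellers receive €17; quantity = 203.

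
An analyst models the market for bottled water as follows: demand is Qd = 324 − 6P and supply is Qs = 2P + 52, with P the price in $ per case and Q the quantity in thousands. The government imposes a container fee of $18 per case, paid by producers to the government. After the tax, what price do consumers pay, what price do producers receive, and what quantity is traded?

Without the tax, 324 − 6P = 2P + 52 gives 8P = 272, so P* = $34 and Q* = 120.
With the tax collected from producers, supply shifts: Qs = 2(P − 18) + 52.
Solving gives Q = 93 with consumers paying $38.5 and producers receiving $20.5 (the $18 wedge).
The less price-elastic side of the market bears the larger share of a per-unit tax.

Consumers pay $38.5; producers receive $20.5; quantity = 93.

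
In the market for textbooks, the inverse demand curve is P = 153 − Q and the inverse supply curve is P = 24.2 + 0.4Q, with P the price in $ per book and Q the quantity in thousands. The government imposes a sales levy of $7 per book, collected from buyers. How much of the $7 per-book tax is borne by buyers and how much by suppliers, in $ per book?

Inverting to Q(P) form: Qd = 153 − P; Qs = 2.5P − 60.5.
Without the tax, 153 − P = 2.5P − 60.5 gives 3.5P = 213.5, so P* = $61 and Q* = 92.
With the tax collected from buyers, demand (in seller-price terms) shifts: Qd = 153 − (P + 7).
Solving gives Q = 87 with buyers paying $66 and suppliers receiving $59 (the $7 wedge).
Burden on buyers: $5; on suppliers: $2. (They sum to $7.)
The less price-elastic side of the market bears the larger share of a per-unit tax.

Buyers bear $5 per book; suppliers bear $2 per book.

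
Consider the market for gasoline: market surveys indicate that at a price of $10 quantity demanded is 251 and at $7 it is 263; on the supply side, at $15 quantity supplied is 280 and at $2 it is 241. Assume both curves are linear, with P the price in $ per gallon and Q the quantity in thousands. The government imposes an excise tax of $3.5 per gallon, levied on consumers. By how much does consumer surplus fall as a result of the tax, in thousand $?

Demand slope: (263 − 251)/(7 − 10) = -4, so Qd = 291 − 4P.
Supply slope: (241 − 280)/(2 − 15) = 3, so Qs = 3P + 235.
Without the tax, 291 − 4P = 3P + 235 gives 7P = 56, so P* = $8 and Q* = 259.
With the tax collected from consumers, demand (in seller-price terms) shifts: Qd = 291 − 4(P + 3.5).
Solving gives Q = 253 with consumers paying $9.5 and sellers receiving $6 (the $3.5 wedge).
ΔCS is the trapezoid between Q = 253 and Q = 259 of height $1.5: ½ · (259 + 253) · 1.5 = $384.

Consumer surplus falls by $384 thousand.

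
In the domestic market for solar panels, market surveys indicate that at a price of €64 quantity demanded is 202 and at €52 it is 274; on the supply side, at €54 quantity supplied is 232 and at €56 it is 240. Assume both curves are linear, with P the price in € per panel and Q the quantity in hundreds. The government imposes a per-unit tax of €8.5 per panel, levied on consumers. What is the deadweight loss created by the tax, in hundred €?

Deadweight loss = €86.7 hundred.

Demand slope: (274 − 202)/(52 − 64) = -6, so Qd = 586 − 6P.
Supply slope: (240 − 232)/(56 − 54) = 4, so Qs = 4P + 16.
Without the tax, 586 − 6P = 4P + 16 gives 10P = 570, so P* = €57 and Q* = 244.
With the tax collected from consumers, demand (in seller-price terms) shifts: Qd = 586 − 6(P + 8.5).
New equilibrium: consumers pay €60.4, sellers receive €51.9, Q = 223.6. (Wedge: Pb − Ps = 8.5.)
Quantity falls by |ΔQ| = |244 − 223.6| = 20.4.
DWL = ½ · t · |ΔQ| = ½ · 8.5 · 20.4 = €86.7.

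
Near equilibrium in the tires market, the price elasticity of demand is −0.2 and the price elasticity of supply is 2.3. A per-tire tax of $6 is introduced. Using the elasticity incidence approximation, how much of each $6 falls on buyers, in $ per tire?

Buyers bear ≈ $5.52 per tire.

Incidence ratio: buyers' share ≈ εs / (εs + |εd|) = 2.3 / (2.3 + 0.2) = 0.92.
So buyers bear ≈ 0.92 × $6 = $5.52; sellers bear $0.48.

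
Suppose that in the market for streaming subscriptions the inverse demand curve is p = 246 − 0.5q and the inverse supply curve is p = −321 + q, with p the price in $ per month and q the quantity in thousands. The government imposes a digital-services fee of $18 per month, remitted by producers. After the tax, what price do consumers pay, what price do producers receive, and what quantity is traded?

Consumers pay $63; producers receive $45; quantity = 366.

Inverting to q(p) form: qd = 492 − 2p; qs = p + 321.
Without the tax, 492 − 2p = p + 321 gives 3p = 171, so p* = $57 and q* = 378.
With the tax collected from producers, supply shifts: qs = (p − 18) + 321.
New equilibrium: consumers pay $63, producers receive $45, q = 366. (Wedge: pb − ps = 18.)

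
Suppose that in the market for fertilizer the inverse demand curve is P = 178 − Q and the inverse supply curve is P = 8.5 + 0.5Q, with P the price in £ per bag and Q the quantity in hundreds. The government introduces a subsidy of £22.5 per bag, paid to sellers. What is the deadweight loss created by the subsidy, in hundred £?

Deadweight loss = £168.75 hundred.

Rewrite in direct form: Qd = 178 − P and Qs = 2P − 17.
Before the subsidy: set 178 − P = 2P − 17 → P* = £65, Q* = 113.
With a per-unit subsidy paid to sellers, each receives P + 22.5 per unit sold, so supply becomes Qs = 2(P + 22.5) − 17.
New equilibrium: buyers pay £50, sellers receive £72.5, Q = 128. (Wedge: Pb − Ps = −22.5.)
Quantity rises by |ΔQ| = |113 − 128| = 15.
DWL = ½ · t · |ΔQ| = ½ · 22.5 · 15 = £168.75.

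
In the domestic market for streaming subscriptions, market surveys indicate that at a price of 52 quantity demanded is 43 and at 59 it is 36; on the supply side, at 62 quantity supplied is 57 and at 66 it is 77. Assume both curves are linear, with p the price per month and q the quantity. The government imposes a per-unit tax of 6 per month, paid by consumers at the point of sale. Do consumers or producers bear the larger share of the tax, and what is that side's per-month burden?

Demand slope: (36 − 43)/(59 − 52) = -1, so qd = 95 − p.
Supply slope: (77 − 57)/(66 − 62) = 5, so qs = 5p − 253.
Before the tax: set 95 − p = 5p − 253 → p* = 58, q* = 37.
With the tax collected from consumers, demand (in seller-price terms) shifts: qd = 95 − (p + 6).
Solving gives q = 32 with consumers paying 63 and producers receiving 57 (the 6 wedge).
Per-month burden: consumers 5, producers 1.
Consumers take the larger share because demand is less price-elastic here (demand slope 1 vs supply slope 5).

Consumers bear the larger share: 5 per month.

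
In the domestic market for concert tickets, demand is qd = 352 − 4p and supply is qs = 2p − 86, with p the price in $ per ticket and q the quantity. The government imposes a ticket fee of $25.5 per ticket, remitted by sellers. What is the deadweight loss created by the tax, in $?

Deadweight loss = $433.5.

Before the tax: set 352 − 4p = 2p − 86 → p* = $73, q* = 60.
With the tax collected from sellers, supply shifts: qs = 2(p − 25.5) − 86.
New equilibrium: buyers pay $81.5, sellers receive $56, q = 26. (Wedge: pb − ps = 25.5.)
Quantity falls by |ΔQ| = |60 − 26| = 34.
DWL = ½ · t · |ΔQ| = ½ · 25.5 · 34 = $433.5.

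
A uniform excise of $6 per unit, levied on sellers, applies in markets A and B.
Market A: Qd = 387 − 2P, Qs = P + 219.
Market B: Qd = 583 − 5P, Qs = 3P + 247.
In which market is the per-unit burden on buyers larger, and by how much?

Market B, by $0.25.

Market A: pre-tax P* = $56, Q* = 275; post-tax Q = 271; per-unit burden on buyers = $2.
Market B: pre-tax P* = $42, Q* = 373; post-tax Q = 361.75; per-unit burden on buyers = $2.25.
Difference: $2 vs $2.25 → market B is larger by $0.25.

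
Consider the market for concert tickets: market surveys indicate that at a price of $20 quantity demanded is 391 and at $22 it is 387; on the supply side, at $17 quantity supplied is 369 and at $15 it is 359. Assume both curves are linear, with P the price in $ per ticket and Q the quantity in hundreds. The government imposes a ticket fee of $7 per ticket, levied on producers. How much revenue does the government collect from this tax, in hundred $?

Demand slope: (387 − 391)/(22 − 20) = -2, so Qd = 431 − 2P.
Supply slope: (359 − 369)/(15 − 17) = 5, so Qs = 5P + 284.
Before the tax: set 431 − 2P = 5P + 284 → P* = $21, Q* = 389.
With the tax collected from producers, supply shifts: Qs = 5(P − 7) + 284.
New equilibrium: buyers pay $26, producers receive $19, Q = 379. (Wedge: Pb − Ps = 7.)
Revenue = t · Q = 7 · 379 = $2653.

Tax revenue = $2653 hundred.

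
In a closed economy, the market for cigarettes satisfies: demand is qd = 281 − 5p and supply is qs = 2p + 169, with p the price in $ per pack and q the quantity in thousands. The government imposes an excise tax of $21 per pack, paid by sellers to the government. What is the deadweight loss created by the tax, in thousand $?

Deadweight loss = $315 thousand.

Before the tax: set 281 − 5p = 2p + 169 → p* = $16, q* = 201.
With the tax collected from sellers, supply shifts: qs = 2(p − 21) + 169.
Solving gives q = 171 with consumers paying $22 and sellers receiving $1 (the $21 wedge).
Quantity falls by |ΔQ| = |201 − 171| = 30.
DWL = ½ · t · |ΔQ| = ½ · 21 · 30 = $315.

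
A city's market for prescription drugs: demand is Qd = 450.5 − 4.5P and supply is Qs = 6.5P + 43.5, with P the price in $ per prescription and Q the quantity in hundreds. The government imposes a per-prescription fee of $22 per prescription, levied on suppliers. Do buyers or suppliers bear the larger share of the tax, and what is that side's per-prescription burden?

Without the tax, 450.5 − 4.5P = 6.5P + 43.5 gives 11P = 407, so P* = $37 and Q* = 284.
With the tax collected from suppliers, supply shifts: Qs = 6.5(P − 22) + 43.5.
Solving gives Q = 225.5 with buyers paying $50 and suppliers receiving $28 (the $22 wedge).
Per-prescription burden: buyers $13, suppliers $9.
Buyers take the larger share because demand is less price-elastic here (demand slope 4.5 vs supply slope 6.5).
The less price-elastic side of the market bears the larger share of a per-unit tax.

Buyers bear the larger share: $13 per prescription.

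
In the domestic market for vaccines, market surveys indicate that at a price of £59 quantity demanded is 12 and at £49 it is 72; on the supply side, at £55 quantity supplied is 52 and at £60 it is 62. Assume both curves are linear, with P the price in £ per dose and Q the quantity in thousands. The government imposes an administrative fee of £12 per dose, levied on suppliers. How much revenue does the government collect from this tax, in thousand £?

Tax revenue = £360 thousand.

Demand slope: (72 − 12)/(49 − 59) = -6, so Qd = 366 − 6P.
Supply slope: (62 − 52)/(60 − 55) = 2, so Qs = 2P − 58.
Before the tax: set 366 − 6P = 2P − 58 → P* = £53, Q* = 48.
With the tax collected from suppliers, supply shifts: Qs = 2(P − 12) − 58.
Solving gives Q = 30 with consumers paying £56 and suppliers receiving £44 (the £12 wedge).
Revenue = t · Q = 12 · 30 = £360.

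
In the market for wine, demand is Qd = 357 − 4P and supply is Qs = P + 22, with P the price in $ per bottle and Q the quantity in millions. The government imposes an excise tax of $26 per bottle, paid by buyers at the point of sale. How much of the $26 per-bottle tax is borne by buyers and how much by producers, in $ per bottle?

Buyers bear $5.2 per bottle; producers bear $20.8 per bottle.

Without the tax, 357 − 4P = P + 22 gives 5P = 335, so P* = $67 and Q* = 89.
With the tax collected from buyers, demand (in seller-price terms) shifts: Qd = 357 − 4(P + 26).
Solving gives Q = 68.2 with buyers paying $72.2 and producers receiving $46.2 (the $26 wedge).
Burden on buyers: $5.2; on producers: $20.8. (They sum to $26.)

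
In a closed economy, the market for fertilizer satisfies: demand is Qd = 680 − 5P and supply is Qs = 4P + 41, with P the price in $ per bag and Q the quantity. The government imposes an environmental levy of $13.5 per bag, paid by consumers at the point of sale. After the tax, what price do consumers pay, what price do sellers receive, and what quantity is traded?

Before the tax: set 680 − 5P = 4P + 41 → P* = $71, Q* = 325.
With the tax collected from consumers, demand (in seller-price terms) shifts: Qd = 680 − 5(P + 13.5).
New equilibrium: consumers pay $77, sellers receive $63.5, Q = 295. (Wedge: Pb − Ps = 13.5.)
The less price-elastic side of the market bears the larger share of a per-unit tax.

Consumers pay $77; sellers receive $63.5; quantity = 295.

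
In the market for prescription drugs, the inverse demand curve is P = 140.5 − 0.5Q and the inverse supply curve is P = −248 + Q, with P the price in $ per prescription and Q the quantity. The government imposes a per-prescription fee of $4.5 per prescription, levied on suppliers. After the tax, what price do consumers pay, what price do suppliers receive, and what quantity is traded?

Rewrite in direct form: Qd = 281 − 2P and Qs = P + 248.
Without the tax, 281 − 2P = P + 248 gives 3P = 33, so P* = $11 and Q* = 259.
With the tax collected from suppliers, supply shifts: Qs = (P − 4.5) + 248.
Solving gives Q = 256 with consumers paying $12.5 and suppliers receiving $8 (the $4.5 wedge).

Consumers pay $12.5; suppliers receive $8; quantity = 256.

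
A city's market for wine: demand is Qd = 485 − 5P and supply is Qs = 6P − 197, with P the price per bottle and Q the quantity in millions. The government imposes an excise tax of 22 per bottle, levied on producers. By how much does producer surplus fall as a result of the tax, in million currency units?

Before the tax: set 485 − 5P = 6P − 197 → P* = 62, Q* = 175.
With the tax collected from producers, supply shifts: Qs = 6(P − 22) − 197.
Solving gives Q = 115 with buyers paying 74 and producers receiving 52 (the 22 wedge).
ΔPS is the trapezoid between Q = 115 and Q = 175 of height 10: ½ · (175 + 115) · 10 = 1450.

Producer surplus falls by 1450 million.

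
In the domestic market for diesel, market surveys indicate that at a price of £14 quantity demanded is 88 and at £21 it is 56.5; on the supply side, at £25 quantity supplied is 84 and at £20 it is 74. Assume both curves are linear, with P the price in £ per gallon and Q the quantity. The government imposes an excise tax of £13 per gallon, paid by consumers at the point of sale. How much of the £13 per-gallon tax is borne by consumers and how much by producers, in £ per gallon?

Consumers bear £4 per gallon; producers bear £9 per gallon.

Demand slope: (56.5 − 88)/(21 − 14) = -4.5, so Qd = 151 − 4.5P.
Supply slope: (74 − 84)/(20 − 25) = 2, so Qs = 2P + 34.
Without the tax, 151 − 4.5P = 2P + 34 gives 6.5P = 117, so P* = £18 and Q* = 70.
With the tax collected from consumers, demand (in seller-price terms) shifts: Qd = 151 − 4.5(P + 13).
Solving gives Q = 52 with consumers paying £22 and producers receiving £9 (the £13 wedge).
Burden on consumers: £4; on producers: £9. (They sum to £13.)
The less price-elastic side of the market bears the larger share of a per-unit tax.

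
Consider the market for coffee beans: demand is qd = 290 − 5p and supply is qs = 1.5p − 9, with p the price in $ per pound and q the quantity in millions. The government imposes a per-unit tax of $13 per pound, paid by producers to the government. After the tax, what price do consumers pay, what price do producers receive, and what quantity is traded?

Consumers pay $49; producers receive $36; quantity = 45.

Without the tax, 290 − 5p = 1.5p − 9 gives 6.5p = 299, so p* = $46 and q* = 60.
With the tax collected from producers, supply shifts: qs = 1.5(p − 13) − 9.
Solving gives q = 45 with consumers paying $49 and producers receiving $36 (the $13 wedge).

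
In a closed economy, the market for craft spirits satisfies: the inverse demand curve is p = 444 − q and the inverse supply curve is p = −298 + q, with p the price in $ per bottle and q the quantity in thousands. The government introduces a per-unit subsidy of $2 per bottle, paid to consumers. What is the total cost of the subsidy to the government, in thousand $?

Rewrite in direct form: qd = 444 − p and qs = p + 298.
Before the subsidy: set 444 − p = p + 298 → p* = $73, q* = 371.
With a per-unit subsidy paid to consumers, each effectively pays p − 2, so demand becomes qd = 444 − (p − 2).
New equilibrium: consumers pay $72, sellers receive $74, q = 372. (Wedge: pb − ps = −2.)
Outlay = t · Q = 2 · 372 = $744.

Government outlay = $744 thousand.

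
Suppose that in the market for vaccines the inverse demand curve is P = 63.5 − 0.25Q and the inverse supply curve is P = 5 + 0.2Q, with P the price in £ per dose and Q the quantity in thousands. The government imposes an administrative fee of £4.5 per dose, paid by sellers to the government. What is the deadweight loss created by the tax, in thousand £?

Deadweight loss = £22.5 thousand.

Inverting to Q(P) form: Qd = 254 − 4P; Qs = 5P − 25.
Before the tax: set 254 − 4P = 5P − 25 → P* = £31, Q* = 130.
With the tax collected from sellers, supply shifts: Qs = 5(P − 4.5) − 25.
New equilibrium: buyers pay £33.5, sellers receive £29, Q = 120. (Wedge: Pb − Ps = 4.5.)
Quantity falls by |ΔQ| = |130 − 120| = 10.
DWL = ½ · t · |ΔQ| = ½ · 4.5 · 10 = £22.5.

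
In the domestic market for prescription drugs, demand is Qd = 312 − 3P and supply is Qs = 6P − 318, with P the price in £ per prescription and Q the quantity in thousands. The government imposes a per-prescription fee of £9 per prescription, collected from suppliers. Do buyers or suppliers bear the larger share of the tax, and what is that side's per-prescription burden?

Buyers bear the larger share: £6 per prescription.

Without the tax, 312 − 3P = 6P − 318 gives 9P = 630, so P* = £70 and Q* = 102.
With the tax collected from suppliers, supply shifts: Qs = 6(P − 9) − 318.
Solving gives Q = 84 with buyers paying £76 and suppliers receiving £67 (the £9 wedge).
Per-prescription burden: buyers £6, suppliers £3.
Buyers take the larger share because demand is less price-elastic here (demand slope 3 vs supply slope 6).
The less price-elastic side of the market bears the larger share of a per-unit tax.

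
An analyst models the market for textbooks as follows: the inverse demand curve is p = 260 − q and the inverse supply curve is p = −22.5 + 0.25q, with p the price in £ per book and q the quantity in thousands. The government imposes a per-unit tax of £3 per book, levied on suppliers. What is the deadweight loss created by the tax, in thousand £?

Deadweight loss = £3.6 thousand.

Inverting to q(p) form: qd = 260 − p; qs = 4p + 90.
Without the tax, 260 − p = 4p + 90 gives 5p = 170, so p* = £34 and q* = 226.
With the tax collected from suppliers, supply shifts: qs = 4(p − 3) + 90.
New equilibrium: buyers pay £36.4, suppliers receive £33.4, q = 223.6. (Wedge: pb − ps = 3.)
Quantity falls by |ΔQ| = |226 − 223.6| = 2.4.
DWL = ½ · t · |ΔQ| = ½ · 3 · 2.4 = £3.6.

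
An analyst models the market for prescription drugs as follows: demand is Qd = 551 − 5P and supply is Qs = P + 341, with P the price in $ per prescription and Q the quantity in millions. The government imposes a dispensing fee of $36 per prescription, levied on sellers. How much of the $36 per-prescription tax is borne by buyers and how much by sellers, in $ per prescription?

Before the tax: set 551 − 5P = P + 341 → P* = $35, Q* = 376.
With the tax collected from sellers, supply shifts: Qs = (P − 36) + 341.
Solving gives Q = 346 with buyers paying $41 and sellers receiving $5 (the $36 wedge).
Burden on buyers: $6; on sellers: $30. (They sum to $36.)
The less price-elastic side of the market bears the larger share of a per-unit tax.

Buyers bear $6 per prescription; sellers bear $30 per prescription.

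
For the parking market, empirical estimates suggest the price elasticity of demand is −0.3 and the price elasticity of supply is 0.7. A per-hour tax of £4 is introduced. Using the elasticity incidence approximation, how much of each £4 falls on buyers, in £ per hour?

Buyers bear ≈ £2.8 per hour.

Incidence ratio: buyers' share ≈ εs / (εs + |εd|) = 0.7 / (0.7 + 0.3) = 0.7.
So buyers bear ≈ 0.7 × £4 = £2.8; suppliers bear £1.2.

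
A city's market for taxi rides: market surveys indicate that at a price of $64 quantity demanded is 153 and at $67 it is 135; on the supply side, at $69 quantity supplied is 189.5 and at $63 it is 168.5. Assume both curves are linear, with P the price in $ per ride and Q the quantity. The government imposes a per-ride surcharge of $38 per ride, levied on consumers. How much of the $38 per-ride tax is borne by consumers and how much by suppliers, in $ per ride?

Demand slope: (135 − 153)/(67 − 64) = -6, so Qd = 537 − 6P.
Supply slope: (168.5 − 189.5)/(63 − 69) = 3.5, so Qs = 3.5P − 52.
Before the tax: set 537 − 6P = 3.5P − 52 → P* = $62, Q* = 165.
With the tax collected from consumers, demand (in seller-price terms) shifts: Qd = 537 − 6(P + 38).
Solving gives Q = 81 with consumers paying $76 and suppliers receiving $38 (the $38 wedge).
Burden on consumers: $14; on suppliers: $24. (They sum to $38.)

Consumers bear $14 per ride; suppliers bear $24 per ride.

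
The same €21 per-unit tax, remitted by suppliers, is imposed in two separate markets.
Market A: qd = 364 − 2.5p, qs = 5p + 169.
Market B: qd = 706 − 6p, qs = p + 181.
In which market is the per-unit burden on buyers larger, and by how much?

Market A: pre-tax p* = €26, q* = 299; post-tax q = 264; per-unit burden on buyers = €14.
Market B: pre-tax p* = €75, q* = 256; post-tax q = 238; per-unit burden on buyers = €3.
Difference: €14 vs €3 → market A is larger by €11.

Market A, by €11.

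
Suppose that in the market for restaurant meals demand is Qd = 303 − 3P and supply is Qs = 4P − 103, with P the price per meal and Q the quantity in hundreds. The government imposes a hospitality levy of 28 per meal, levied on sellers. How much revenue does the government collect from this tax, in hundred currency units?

Tax revenue = 2268 hundred.

Before the tax: set 303 − 3P = 4P − 103 → P* = 58, Q* = 129.
With the tax collected from sellers, supply shifts: Qs = 4(P − 28) − 103.
Solving gives Q = 81 with buyers paying 74 and sellers receiving 46 (the 28 wedge).
Revenue = t · Q = 28 · 81 = 2268.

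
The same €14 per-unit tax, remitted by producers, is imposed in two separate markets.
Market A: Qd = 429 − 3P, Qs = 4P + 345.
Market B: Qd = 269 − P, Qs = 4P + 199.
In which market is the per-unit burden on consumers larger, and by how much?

Market A: pre-tax P* = €12, Q* = 393; post-tax Q = 369; per-unit burden on consumers = €8.
Market B: pre-tax P* = €14, Q* = 255; post-tax Q = 243.8; per-unit burden on consumers = €11.2.
Difference: €8 vs €11.2 → market B is larger by €3.2.

Market B, by €3.2.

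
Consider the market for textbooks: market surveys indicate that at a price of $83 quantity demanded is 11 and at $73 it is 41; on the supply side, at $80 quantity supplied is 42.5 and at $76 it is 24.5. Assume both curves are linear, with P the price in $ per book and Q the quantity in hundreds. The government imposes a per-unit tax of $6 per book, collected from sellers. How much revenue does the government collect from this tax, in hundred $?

Demand slope: (41 − 11)/(73 − 83) = -3, so Qd = 260 − 3P.
Supply slope: (24.5 − 42.5)/(76 − 80) = 4.5, so Qs = 4.5P − 317.5.
Before the tax: set 260 − 3P = 4.5P − 317.5 → P* = $77, Q* = 29.
With the tax collected from sellers, supply shifts: Qs = 4.5(P − 6) − 317.5.
New equilibrium: buyers pay $80.6, sellers receive $74.6, Q = 18.2. (Wedge: Pb − Ps = 6.)
Revenue = t · Q = 6 · 18.2 = $109.2.

Tax revenue = $109.2 hundred.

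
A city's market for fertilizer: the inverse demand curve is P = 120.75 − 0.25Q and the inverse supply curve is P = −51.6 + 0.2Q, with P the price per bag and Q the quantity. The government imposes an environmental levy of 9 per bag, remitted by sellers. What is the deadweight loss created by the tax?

Rewrite in direct form: Qd = 483 − 4P and Qs = 5P + 258.
Without the tax, 483 − 4P = 5P + 258 gives 9P = 225, so P* = 25 and Q* = 383.
With the tax collected from sellers, supply shifts: Qs = 5(P − 9) + 258.
New equilibrium: consumers pay 30, sellers receive 21, Q = 363. (Wedge: Pb − Ps = 9.)
Quantity falls by |ΔQ| = |383 − 363| = 20.
DWL = ½ · t · |ΔQ| = ½ · 9 · 20 = 90.

Deadweight loss = 90.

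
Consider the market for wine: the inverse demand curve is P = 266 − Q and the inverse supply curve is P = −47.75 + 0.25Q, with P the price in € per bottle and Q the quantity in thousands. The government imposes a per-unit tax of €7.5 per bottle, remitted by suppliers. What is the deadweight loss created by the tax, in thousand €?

Deadweight loss = €22.5 thousand.

Inverting to Q(P) form: Qd = 266 − P; Qs = 4P + 191.
Without the tax, 266 − P = 4P + 191 gives 5P = 75, so P* = €15 and Q* = 251.
With the tax collected from suppliers, supply shifts: Qs = 4(P − 7.5) + 191.
New equilibrium: consumers pay €21, suppliers receive €13.5, Q = 245. (Wedge: Pb − Ps = 7.5.)
Quantity falls by |ΔQ| = |251 − 245| = 6.
DWL = ½ · t · |ΔQ| = ½ · 7.5 · 6 = €22.5.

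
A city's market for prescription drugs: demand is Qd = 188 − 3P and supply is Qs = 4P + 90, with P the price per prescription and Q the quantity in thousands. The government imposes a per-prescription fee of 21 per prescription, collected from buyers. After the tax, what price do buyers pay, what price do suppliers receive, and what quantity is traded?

Without the tax, 188 − 3P = 4P + 90 gives 7P = 98, so P* = 14 and Q* = 146.
With the tax collected from buyers, demand (in seller-price terms) shifts: Qd = 188 − 3(P + 21).
Solving gives Q = 110 with buyers paying 26 and suppliers receiving 5 (the 21 wedge).
The less price-elastic side of the market bears the larger share of a per-unit tax.

Buyers pay 26; suppliers receive 5; quantity = 110.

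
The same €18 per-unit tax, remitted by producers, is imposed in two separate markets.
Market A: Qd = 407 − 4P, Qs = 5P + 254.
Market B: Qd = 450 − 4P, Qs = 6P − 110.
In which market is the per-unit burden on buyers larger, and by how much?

Market A: pre-tax P* = €17, Q* = 339; post-tax Q = 299; per-unit burden on buyers = €10.
Market B: pre-tax P* = €56, Q* = 226; post-tax Q = 182.8; per-unit burden on buyers = €10.8.
Difference: €10 vs €10.8 → market B is larger by €0.8.

Market B, by €0.8.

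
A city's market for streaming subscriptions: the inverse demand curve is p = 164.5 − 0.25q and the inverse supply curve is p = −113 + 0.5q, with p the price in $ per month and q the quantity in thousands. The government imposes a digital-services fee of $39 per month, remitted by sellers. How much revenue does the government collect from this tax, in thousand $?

Tax revenue = $12402 thousand.

Inverting to q(p) form: qd = 658 − 4p; qs = 2p + 226.
Without the tax, 658 − 4p = 2p + 226 gives 6p = 432, so p* = $72 and q* = 370.
With the tax collected from sellers, supply shifts: qs = 2(p − 39) + 226.
Solving gives q = 318 with buyers paying $85 and sellers receiving $46 (the $39 wedge).
Revenue = t · Q = 39 · 318 = $12402.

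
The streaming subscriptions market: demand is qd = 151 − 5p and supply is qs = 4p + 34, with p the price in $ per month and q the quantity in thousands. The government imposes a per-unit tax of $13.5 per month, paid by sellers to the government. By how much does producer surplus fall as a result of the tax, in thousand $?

Producer surplus falls by $532.5 thousand.

Without the tax, 151 − 5p = 4p + 34 gives 9p = 117, so p* = $13 and q* = 86.
With the tax collected from sellers, supply shifts: qs = 4(p − 13.5) + 34.
New equilibrium: buyers pay $19, sellers receive $5.5, q = 56. (Wedge: pb − ps = 13.5.)
ΔPS is the trapezoid between Q = 56 and Q = 86 of height $7.5: ½ · (86 + 56) · 7.5 = $532.5.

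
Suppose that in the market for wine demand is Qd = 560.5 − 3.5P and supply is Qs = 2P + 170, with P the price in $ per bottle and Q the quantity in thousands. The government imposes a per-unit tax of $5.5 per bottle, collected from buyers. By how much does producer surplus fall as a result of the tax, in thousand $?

Without the tax, 560.5 − 3.5P = 2P + 170 gives 5.5P = 390.5, so P* = $71 and Q* = 312.
With the tax collected from buyers, demand (in seller-price terms) shifts: Qd = 560.5 − 3.5(P + 5.5).
New equilibrium: buyers pay $73, producers receive $67.5, Q = 305. (Wedge: Pb − Ps = 5.5.)
ΔPS is the trapezoid between Q = 305 and Q = 312 of height $3.5: ½ · (312 + 305) · 3.5 = $1079.75.

Producer surplus falls by $1079.75 thousand.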